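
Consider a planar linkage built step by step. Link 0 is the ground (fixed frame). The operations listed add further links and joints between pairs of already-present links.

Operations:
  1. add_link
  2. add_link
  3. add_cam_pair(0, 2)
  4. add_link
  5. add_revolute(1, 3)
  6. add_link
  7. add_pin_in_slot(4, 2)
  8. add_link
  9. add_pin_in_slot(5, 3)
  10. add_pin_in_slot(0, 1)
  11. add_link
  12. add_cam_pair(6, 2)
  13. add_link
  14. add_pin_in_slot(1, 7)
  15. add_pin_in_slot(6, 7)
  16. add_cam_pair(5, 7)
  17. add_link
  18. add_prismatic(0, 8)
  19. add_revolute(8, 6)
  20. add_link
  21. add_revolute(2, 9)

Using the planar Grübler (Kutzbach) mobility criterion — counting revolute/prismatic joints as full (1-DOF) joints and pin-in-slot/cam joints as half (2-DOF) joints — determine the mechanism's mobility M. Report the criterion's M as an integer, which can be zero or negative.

M = 11

link 0 = ground. State L|J1|J2 = 1|0|0
+link1  2|0|0
+link2  3|0|0
C(0,2) f=2→J2  3|0|1
+link3  4|0|1
R(1,3) f=1→J1  4|1|1
+link4  5|1|1
PS(4,2) f=2→J2  5|1|2
+link5  6|1|2
PS(5,3) f=2→J2  6|1|3
PS(0,1) f=2→J2  6|1|4
+link6  7|1|4
C(6,2) f=2→J2  7|1|5
+link7  8|1|5
PS(1,7) f=2→J2  8|1|6
PS(6,7) f=2→J2  8|1|7
C(5,7) f=2→J2  8|1|8
+link8  9|1|8
P(0,8) f=1→J1  9|2|8
R(8,6) f=1→J1  9|3|8
+link9  10|3|8
R(2,9) f=1→J1  10|4|8
M = 3(10−1)−2·4−8 = 27−8−8 = 11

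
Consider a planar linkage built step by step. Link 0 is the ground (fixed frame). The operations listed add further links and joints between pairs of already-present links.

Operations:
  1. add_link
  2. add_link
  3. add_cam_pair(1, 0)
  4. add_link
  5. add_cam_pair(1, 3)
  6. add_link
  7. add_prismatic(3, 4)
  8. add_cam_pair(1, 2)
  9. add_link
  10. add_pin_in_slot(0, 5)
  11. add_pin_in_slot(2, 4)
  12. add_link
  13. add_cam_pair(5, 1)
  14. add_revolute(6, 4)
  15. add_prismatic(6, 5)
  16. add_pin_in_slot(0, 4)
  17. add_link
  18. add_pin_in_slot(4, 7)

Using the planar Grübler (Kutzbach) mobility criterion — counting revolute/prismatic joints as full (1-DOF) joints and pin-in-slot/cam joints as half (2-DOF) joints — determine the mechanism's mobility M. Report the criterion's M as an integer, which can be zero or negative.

M = 7

link 0 = ground. State L|J1|J2 = 1|0|0
+link1  2|0|0
+link2  3|0|0
C(1,0) f=2→J2  3|0|1
+link3  4|0|1
C(1,3) f=2→J2  4|0|2
+link4  5|0|2
P(3,4) f=1→J1  5|1|2
C(1,2) f=2→J2  5|1|3
+link5  6|1|3
PS(0,5) f=2→J2  6|1|4
PS(2,4) f=2→J2  6|1|5
+link6  7|1|5
C(5,1) f=2→J2  7|1|6
R(6,4) f=1→J1  7|2|6
P(6,5) f=1→J1  7|3|6
PS(0,4) f=2→J2  7|3|7
+link7  8|3|7
PS(4,7) f=2→J2  8|3|8
M = 3(8−1)−2·3−8 = 21−6−8 = 7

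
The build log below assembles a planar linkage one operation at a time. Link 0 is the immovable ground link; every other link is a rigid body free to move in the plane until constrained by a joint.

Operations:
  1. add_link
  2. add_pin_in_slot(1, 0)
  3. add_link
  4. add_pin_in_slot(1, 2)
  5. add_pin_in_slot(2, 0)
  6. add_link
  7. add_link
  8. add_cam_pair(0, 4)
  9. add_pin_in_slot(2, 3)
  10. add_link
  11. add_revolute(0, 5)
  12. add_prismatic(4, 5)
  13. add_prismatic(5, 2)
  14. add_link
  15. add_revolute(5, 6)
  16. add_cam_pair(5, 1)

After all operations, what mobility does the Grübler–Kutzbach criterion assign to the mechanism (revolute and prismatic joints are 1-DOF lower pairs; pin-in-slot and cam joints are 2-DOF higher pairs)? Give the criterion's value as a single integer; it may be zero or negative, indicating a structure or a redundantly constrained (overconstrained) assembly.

M = 4

L=1 J1=0 J2=0
add link → L=2 J1=0 J2=0
PS@1,0 dof=2 J2 → L=2 J1=0 J2=1
add link → L=3 J1=0 J2=1
PS@1,2 dof=2 J2 → L=3 J1=0 J2=2
PS@2,0 dof=2 J2 → L=3 J1=0 J2=3
add link → L=4 J1=0 J2=3
add link → L=5 J1=0 J2=3
C@0,4 dof=2 J2 → L=5 J1=0 J2=4
PS@2,3 dof=2 J2 → L=5 J1=0 J2=5
add link → L=6 J1=0 J2=5
R@0,5 dof=1 J1 → L=6 J1=1 J2=5
P@4,5 dof=1 J1 → L=6 J1=2 J2=5
P@5,2 dof=1 J1 → L=6 J1=3 J2=5
add link → L=7 J1=3 J2=5
R@5,6 dof=1 J1 → L=7 J1=4 J2=5
C@5,1 dof=2 J2 → L=7 J1=4 J2=6
M=3(L−1)−2J1−J2=3·6−2·4−6=4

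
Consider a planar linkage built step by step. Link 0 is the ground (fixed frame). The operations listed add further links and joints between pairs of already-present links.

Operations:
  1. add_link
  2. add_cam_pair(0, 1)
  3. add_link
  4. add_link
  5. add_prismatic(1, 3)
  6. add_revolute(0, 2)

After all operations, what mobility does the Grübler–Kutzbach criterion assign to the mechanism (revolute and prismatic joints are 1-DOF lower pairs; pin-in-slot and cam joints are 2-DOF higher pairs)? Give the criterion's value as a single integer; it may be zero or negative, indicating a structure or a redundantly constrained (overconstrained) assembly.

M = 4

[1;0;0] (link 0 is ground)
L+ [2;0;0]
C(0,1)∈J2 [2;0;1]
L+ [3;0;1]
L+ [4;0;1]
P(1,3)∈J1 [4;1;1]
R(0,2)∈J1 [4;2;1]
mobility = 9 − 4 − 1 = 4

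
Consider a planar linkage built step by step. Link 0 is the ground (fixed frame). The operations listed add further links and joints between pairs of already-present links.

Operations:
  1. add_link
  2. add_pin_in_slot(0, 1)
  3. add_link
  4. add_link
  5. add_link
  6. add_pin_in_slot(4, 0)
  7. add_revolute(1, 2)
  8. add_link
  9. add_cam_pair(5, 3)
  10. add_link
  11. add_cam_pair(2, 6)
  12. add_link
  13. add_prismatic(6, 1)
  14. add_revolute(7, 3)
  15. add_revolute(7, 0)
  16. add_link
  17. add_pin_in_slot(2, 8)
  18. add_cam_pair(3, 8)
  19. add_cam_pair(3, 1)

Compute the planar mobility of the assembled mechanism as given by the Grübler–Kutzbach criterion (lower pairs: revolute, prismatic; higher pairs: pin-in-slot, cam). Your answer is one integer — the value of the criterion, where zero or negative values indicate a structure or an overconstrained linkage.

L=1 J1=0 J2=0
add link → L=2 J1=0 J2=0
PS@0,1 dof=2 J2 → L=2 J1=0 J2=1
add link → L=3 J1=0 J2=1
add link → L=4 J1=0 J2=1
add link → L=5 J1=0 J2=1
PS@4,0 dof=2 J2 → L=5 J1=0 J2=2
R@1,2 dof=1 J1 → L=5 J1=1 J2=2
add link → L=6 J1=1 J2=2
C@5,3 dof=2 J2 → L=6 J1=1 J2=3
add link → L=7 J1=1 J2=3
C@2,6 dof=2 J2 → L=7 J1=1 J2=4
add link → L=8 J1=1 J2=4
P@6,1 dof=1 J1 → L=8 J1=2 J2=4
R@7,3 dof=1 J1 → L=8 J1=3 J2=4
R@7,0 dof=1 J1 → L=8 J1=4 J2=4
add link → L=9 J1=4 J2=4
PS@2,8 dof=2 J2 → L=9 J1=4 J2=5
C@3,8 dof=2 J2 → L=9 J1=4 J2=6
C@3,1 dof=2 J2 → L=9 J1=4 J2=7
M=3(L−1)−2J1−J2=3·8−2·4−7=9

M = 9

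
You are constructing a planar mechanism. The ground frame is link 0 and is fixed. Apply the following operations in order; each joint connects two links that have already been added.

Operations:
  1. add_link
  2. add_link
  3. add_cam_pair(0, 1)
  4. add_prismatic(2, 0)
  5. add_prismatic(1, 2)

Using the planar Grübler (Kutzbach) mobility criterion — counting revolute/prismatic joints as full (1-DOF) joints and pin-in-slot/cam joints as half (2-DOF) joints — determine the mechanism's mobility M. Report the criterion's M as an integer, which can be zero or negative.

[1;0;0] (link 0 is ground)
L+ [2;0;0]
L+ [3;0;0]
C(0,1)∈J2 [3;0;1]
P(2,0)∈J1 [3;1;1]
P(1,2)∈J1 [3;2;1]
mobility = 6 − 4 − 1 = 1

M = 1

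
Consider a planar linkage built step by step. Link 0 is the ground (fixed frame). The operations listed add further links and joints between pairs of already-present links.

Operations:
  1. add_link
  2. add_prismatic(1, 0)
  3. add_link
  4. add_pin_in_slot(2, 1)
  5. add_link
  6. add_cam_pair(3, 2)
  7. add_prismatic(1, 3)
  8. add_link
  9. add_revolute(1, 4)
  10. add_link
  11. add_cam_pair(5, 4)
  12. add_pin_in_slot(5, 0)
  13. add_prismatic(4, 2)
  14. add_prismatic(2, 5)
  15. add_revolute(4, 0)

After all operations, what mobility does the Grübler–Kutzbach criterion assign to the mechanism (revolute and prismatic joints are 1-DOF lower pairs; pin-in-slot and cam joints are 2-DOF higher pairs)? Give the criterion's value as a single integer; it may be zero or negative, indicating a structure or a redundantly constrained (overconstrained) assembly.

M = -1

L=1 J1=0 J2=0
add link → L=2 J1=0 J2=0
P@1,0 dof=1 J1 → L=2 J1=1 J2=0
add link → L=3 J1=1 J2=0
PS@2,1 dof=2 J2 → L=3 J1=1 J2=1
add link → L=4 J1=1 J2=1
C@3,2 dof=2 J2 → L=4 J1=1 J2=2
P@1,3 dof=1 J1 → L=4 J1=2 J2=2
add link → L=5 J1=2 J2=2
R@1,4 dof=1 J1 → L=5 J1=3 J2=2
add link → L=6 J1=3 J2=2
C@5,4 dof=2 J2 → L=6 J1=3 J2=3
PS@5,0 dof=2 J2 → L=6 J1=3 J2=4
P@4,2 dof=1 J1 → L=6 J1=4 J2=4
P@2,5 dof=1 J1 → L=6 J1=5 J2=4
R@4,0 dof=1 J1 → L=6 J1=6 J2=4
M=3(L−1)−2J1−J2=3·5−2·6−4=-1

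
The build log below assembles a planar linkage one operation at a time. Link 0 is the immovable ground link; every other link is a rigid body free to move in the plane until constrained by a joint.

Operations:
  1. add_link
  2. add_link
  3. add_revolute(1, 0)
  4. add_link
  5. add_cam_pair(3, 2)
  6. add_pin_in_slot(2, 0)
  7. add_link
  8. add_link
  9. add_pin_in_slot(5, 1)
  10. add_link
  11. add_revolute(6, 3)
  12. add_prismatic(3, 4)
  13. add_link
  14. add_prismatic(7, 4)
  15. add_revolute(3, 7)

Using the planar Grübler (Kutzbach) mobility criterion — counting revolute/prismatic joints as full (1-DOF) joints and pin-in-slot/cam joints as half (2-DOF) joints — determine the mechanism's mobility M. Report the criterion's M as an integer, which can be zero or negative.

(L,J1,J2)=(1,0,0); link0 fixed
link1: (2,0,0)
link2: (3,0,0)
R 1-0 [J1]: (3,1,0)
link3: (4,1,0)
C 3-2 [J2]: (4,1,1)
PS 2-0 [J2]: (4,1,2)
link4: (5,1,2)
link5: (6,1,2)
PS 5-1 [J2]: (6,1,3)
link6: (7,1,3)
R 6-3 [J1]: (7,2,3)
P 3-4 [J1]: (7,3,3)
link7: (8,3,3)
P 7-4 [J1]: (8,4,3)
R 3-7 [J1]: (8,5,3)
Grübler: 3·7 − 2·5 − 3 = 8

M = 8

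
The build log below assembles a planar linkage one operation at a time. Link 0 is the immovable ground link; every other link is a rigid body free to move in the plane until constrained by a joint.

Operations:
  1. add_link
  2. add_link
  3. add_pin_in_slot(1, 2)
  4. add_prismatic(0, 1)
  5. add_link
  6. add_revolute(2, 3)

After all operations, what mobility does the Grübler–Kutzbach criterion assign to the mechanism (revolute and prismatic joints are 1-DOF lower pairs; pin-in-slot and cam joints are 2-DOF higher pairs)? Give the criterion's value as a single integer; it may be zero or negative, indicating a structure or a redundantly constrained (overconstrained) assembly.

ground; <1,0,0>
#1 <2,0,0>
#2 <3,0,0>
PS:1↔2 J2 <3,0,1>
P:0↔1 J1 <3,1,1>
#3 <4,1,1>
R:2↔3 J1 <4,2,1>
3×3 − 2×2 − 1×1 = 4

M = 4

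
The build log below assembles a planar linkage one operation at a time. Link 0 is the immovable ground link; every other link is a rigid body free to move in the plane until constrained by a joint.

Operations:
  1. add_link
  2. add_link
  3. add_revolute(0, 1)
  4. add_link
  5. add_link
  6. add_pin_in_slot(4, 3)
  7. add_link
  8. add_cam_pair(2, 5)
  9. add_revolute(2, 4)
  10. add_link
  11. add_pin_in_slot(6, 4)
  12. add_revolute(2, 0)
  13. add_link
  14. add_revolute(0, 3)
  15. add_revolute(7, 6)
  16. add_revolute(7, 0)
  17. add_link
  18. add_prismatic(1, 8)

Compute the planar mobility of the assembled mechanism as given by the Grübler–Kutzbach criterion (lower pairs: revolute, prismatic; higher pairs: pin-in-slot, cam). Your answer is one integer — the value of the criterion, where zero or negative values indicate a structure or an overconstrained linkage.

M = 7

link 0 = ground. State L|J1|J2 = 1|0|0
+link1  2|0|0
+link2  3|0|0
R(0,1) f=1→J1  3|1|0
+link3  4|1|0
+link4  5|1|0
PS(4,3) f=2→J2  5|1|1
+link5  6|1|1
C(2,5) f=2→J2  6|1|2
R(2,4) f=1→J1  6|2|2
+link6  7|2|2
PS(6,4) f=2→J2  7|2|3
R(2,0) f=1→J1  7|3|3
+link7  8|3|3
R(0,3) f=1→J1  8|4|3
R(7,6) f=1→J1  8|5|3
R(7,0) f=1→J1  8|6|3
+link8  9|6|3
P(1,8) f=1→J1  9|7|3
M = 3(9−1)−2·7−3 = 24−14−3 = 7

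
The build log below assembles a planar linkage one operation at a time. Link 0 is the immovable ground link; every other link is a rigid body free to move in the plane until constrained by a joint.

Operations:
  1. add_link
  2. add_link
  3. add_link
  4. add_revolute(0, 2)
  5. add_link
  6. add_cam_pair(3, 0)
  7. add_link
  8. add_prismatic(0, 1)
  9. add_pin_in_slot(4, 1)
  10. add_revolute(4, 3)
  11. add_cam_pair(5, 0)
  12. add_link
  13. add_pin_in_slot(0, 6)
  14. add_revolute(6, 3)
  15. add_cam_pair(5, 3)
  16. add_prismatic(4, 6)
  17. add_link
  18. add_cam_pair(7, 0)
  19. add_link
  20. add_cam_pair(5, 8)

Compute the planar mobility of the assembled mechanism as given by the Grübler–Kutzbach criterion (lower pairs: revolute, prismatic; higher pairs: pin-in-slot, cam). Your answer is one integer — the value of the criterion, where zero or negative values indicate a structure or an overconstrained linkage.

[1;0;0] (link 0 is ground)
L+ [2;0;0]
L+ [3;0;0]
L+ [4;0;0]
R(0,2)∈J1 [4;1;0]
L+ [5;1;0]
C(3,0)∈J2 [5;1;1]
L+ [6;1;1]
P(0,1)∈J1 [6;2;1]
PS(4,1)∈J2 [6;2;2]
R(4,3)∈J1 [6;3;2]
C(5,0)∈J2 [6;3;3]
L+ [7;3;3]
PS(0,6)∈J2 [7;3;4]
R(6,3)∈J1 [7;4;4]
C(5,3)∈J2 [7;4;5]
P(4,6)∈J1 [7;5;5]
L+ [8;5;5]
C(7,0)∈J2 [8;5;6]
L+ [9;5;6]
C(5,8)∈J2 [9;5;7]
mobility = 24 − 10 − 7 = 7

M = 7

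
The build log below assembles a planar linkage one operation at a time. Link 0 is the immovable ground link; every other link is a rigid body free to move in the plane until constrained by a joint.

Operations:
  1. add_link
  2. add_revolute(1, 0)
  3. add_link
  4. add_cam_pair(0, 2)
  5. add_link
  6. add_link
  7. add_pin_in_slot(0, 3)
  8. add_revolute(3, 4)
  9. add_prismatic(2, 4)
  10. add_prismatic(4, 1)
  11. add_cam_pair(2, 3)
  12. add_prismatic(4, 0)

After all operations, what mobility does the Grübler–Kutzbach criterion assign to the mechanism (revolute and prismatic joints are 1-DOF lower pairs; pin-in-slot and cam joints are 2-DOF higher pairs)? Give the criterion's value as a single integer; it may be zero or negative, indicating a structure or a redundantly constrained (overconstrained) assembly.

(L,J1,J2)=(1,0,0); link0 fixed
link1: (2,0,0)
R 1-0 [J1]: (2,1,0)
link2: (3,1,0)
C 0-2 [J2]: (3,1,1)
link3: (4,1,1)
link4: (5,1,1)
PS 0-3 [J2]: (5,1,2)
R 3-4 [J1]: (5,2,2)
P 2-4 [J1]: (5,3,2)
P 4-1 [J1]: (5,4,2)
C 2-3 [J2]: (5,4,3)
P 4-0 [J1]: (5,5,3)
Grübler: 3·4 − 2·5 − 3 = -1

M = -1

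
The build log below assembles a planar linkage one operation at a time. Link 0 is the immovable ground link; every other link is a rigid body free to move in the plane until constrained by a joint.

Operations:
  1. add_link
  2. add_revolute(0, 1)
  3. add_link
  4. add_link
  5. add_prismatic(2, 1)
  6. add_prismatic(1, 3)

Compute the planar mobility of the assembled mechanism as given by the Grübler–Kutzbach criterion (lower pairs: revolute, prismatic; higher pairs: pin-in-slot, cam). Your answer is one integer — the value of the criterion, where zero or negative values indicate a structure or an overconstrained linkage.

ground; <1,0,0>
#1 <2,0,0>
R:0↔1 J1 <2,1,0>
#2 <3,1,0>
#3 <4,1,0>
P:2↔1 J1 <4,2,0>
P:1↔3 J1 <4,3,0>
3×3 − 2×3 − 1×0 = 3

M = 3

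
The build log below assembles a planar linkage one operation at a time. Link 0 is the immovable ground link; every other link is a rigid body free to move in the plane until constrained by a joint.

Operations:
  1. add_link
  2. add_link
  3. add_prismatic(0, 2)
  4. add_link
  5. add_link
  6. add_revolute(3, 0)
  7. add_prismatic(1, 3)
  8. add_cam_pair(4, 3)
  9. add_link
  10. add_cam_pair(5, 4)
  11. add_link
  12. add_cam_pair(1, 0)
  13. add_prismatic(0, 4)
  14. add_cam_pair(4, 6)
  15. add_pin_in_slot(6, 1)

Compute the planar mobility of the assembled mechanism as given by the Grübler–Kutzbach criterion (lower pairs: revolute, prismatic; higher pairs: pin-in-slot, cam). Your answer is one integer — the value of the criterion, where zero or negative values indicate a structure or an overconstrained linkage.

M = 5

L=1 J1=0 J2=0
add link → L=2 J1=0 J2=0
add link → L=3 J1=0 J2=0
P@0,2 dof=1 J1 → L=3 J1=1 J2=0
add link → L=4 J1=1 J2=0
add link → L=5 J1=1 J2=0
R@3,0 dof=1 J1 → L=5 J1=2 J2=0
P@1,3 dof=1 J1 → L=5 J1=3 J2=0
C@4,3 dof=2 J2 → L=5 J1=3 J2=1
add link → L=6 J1=3 J2=1
C@5,4 dof=2 J2 → L=6 J1=3 J2=2
add link → L=7 J1=3 J2=2
C@1,0 dof=2 J2 → L=7 J1=3 J2=3
P@0,4 dof=1 J1 → L=7 J1=4 J2=3
C@4,6 dof=2 J2 → L=7 J1=4 J2=4
PS@6,1 dof=2 J2 → L=7 J1=4 J2=5
M=3(L−1)−2J1−J2=3·6−2·4−5=5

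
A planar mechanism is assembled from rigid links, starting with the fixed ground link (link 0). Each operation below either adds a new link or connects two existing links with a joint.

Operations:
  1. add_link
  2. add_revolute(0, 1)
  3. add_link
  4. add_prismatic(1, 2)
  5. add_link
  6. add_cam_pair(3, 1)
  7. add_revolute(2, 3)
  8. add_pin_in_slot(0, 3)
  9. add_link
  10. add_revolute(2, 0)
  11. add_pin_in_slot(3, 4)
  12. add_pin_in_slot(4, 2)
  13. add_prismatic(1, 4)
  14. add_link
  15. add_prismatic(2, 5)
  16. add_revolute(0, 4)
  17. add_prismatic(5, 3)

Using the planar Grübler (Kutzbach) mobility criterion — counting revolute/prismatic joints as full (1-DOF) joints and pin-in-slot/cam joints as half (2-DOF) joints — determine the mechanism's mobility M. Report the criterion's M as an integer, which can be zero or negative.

M = -5

L=1 J1=0 J2=0
add link → L=2 J1=0 J2=0
R@0,1 dof=1 J1 → L=2 J1=1 J2=0
add link → L=3 J1=1 J2=0
P@1,2 dof=1 J1 → L=3 J1=2 J2=0
add link → L=4 J1=2 J2=0
C@3,1 dof=2 J2 → L=4 J1=2 J2=1
R@2,3 dof=1 J1 → L=4 J1=3 J2=1
PS@0,3 dof=2 J2 → L=4 J1=3 J2=2
add link → L=5 J1=3 J2=2
R@2,0 dof=1 J1 → L=5 J1=4 J2=2
PS@3,4 dof=2 J2 → L=5 J1=4 J2=3
PS@4,2 dof=2 J2 → L=5 J1=4 J2=4
P@1,4 dof=1 J1 → L=5 J1=5 J2=4
add link → L=6 J1=5 J2=4
P@2,5 dof=1 J1 → L=6 J1=6 J2=4
R@0,4 dof=1 J1 → L=6 J1=7 J2=4
P@5,3 dof=1 J1 → L=6 J1=8 J2=4
M=3(L−1)−2J1−J2=3·5−2·8−4=-5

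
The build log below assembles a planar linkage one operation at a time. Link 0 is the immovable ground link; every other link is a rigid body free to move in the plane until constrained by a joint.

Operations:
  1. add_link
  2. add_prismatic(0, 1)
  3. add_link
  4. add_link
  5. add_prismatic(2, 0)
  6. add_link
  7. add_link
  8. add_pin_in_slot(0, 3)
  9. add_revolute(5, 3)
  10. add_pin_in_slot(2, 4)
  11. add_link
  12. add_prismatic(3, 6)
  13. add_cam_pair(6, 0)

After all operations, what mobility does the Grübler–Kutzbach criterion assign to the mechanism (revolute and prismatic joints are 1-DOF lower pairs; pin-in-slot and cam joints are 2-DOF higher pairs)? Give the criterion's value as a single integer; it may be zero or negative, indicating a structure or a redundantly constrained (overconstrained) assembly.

ground; <1,0,0>
#1 <2,0,0>
P:0↔1 J1 <2,1,0>
#2 <3,1,0>
#3 <4,1,0>
P:2↔0 J1 <4,2,0>
#4 <5,2,0>
#5 <6,2,0>
PS:0↔3 J2 <6,2,1>
R:5↔3 J1 <6,3,1>
PS:2↔4 J2 <6,3,2>
#6 <7,3,2>
P:3↔6 J1 <7,4,2>
C:6↔0 J2 <7,4,3>
3×6 − 2×4 − 1×3 = 7

M = 7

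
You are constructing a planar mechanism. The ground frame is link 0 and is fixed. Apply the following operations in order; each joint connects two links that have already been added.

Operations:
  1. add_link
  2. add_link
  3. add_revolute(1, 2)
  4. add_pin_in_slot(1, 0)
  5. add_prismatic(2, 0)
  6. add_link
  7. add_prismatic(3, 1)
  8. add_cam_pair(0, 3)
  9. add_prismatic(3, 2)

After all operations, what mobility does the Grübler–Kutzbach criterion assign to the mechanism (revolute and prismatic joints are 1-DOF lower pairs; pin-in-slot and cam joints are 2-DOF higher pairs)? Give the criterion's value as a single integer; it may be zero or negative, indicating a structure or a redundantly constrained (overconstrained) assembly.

L=1 J1=0 J2=0
add link → L=2 J1=0 J2=0
add link → L=3 J1=0 J2=0
R@1,2 dof=1 J1 → L=3 J1=1 J2=0
PS@1,0 dof=2 J2 → L=3 J1=1 J2=1
P@2,0 dof=1 J1 → L=3 J1=2 J2=1
add link → L=4 J1=2 J2=1
P@3,1 dof=1 J1 → L=4 J1=3 J2=1
C@0,3 dof=2 J2 → L=4 J1=3 J2=2
P@3,2 dof=1 J1 → L=4 J1=4 J2=2
M=3(L−1)−2J1−J2=3·3−2·4−2=-1

M = -1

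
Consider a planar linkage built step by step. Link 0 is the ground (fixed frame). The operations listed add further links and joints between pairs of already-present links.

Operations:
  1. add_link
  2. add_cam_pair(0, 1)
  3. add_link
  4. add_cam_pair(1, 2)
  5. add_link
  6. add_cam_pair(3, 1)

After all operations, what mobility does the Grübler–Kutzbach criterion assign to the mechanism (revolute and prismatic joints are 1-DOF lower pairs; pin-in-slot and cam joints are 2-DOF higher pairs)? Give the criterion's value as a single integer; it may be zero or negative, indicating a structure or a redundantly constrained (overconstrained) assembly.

(L,J1,J2)=(1,0,0); link0 fixed
link1: (2,0,0)
C 0-1 [J2]: (2,0,1)
link2: (3,0,1)
C 1-2 [J2]: (3,0,2)
link3: (4,0,2)
C 3-1 [J2]: (4,0,3)
Grübler: 3·3 − 2·0 − 3 = 6

M = 6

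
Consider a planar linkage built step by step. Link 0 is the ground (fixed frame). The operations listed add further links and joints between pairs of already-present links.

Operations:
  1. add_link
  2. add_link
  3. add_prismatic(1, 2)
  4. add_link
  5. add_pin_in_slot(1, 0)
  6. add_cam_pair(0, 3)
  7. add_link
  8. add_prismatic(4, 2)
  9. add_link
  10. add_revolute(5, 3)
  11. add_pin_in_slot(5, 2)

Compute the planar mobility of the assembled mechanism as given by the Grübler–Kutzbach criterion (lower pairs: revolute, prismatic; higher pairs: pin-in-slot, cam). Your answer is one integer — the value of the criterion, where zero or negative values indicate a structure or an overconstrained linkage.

M = 6

(L,J1,J2)=(1,0,0); link0 fixed
link1: (2,0,0)
link2: (3,0,0)
P 1-2 [J1]: (3,1,0)
link3: (4,1,0)
PS 1-0 [J2]: (4,1,1)
C 0-3 [J2]: (4,1,2)
link4: (5,1,2)
P 4-2 [J1]: (5,2,2)
link5: (6,2,2)
R 5-3 [J1]: (6,3,2)
PS 5-2 [J2]: (6,3,3)
Grübler: 3·5 − 2·3 − 3 = 6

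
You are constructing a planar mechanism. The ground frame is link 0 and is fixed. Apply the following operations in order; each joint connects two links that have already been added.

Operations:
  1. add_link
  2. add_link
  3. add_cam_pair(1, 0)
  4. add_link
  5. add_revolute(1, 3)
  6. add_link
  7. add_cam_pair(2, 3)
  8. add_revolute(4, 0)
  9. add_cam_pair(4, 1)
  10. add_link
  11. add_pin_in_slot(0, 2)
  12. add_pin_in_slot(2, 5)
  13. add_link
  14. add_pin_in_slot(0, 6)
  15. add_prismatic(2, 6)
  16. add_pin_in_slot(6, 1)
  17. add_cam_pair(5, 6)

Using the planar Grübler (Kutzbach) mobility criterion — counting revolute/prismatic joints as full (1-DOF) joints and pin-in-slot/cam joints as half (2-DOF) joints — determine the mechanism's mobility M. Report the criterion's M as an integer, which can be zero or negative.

ground; <1,0,0>
#1 <2,0,0>
#2 <3,0,0>
C:1↔0 J2 <3,0,1>
#3 <4,0,1>
R:1↔3 J1 <4,1,1>
#4 <5,1,1>
C:2↔3 J2 <5,1,2>
R:4↔0 J1 <5,2,2>
C:4↔1 J2 <5,2,3>
#5 <6,2,3>
PS:0↔2 J2 <6,2,4>
PS:2↔5 J2 <6,2,5>
#6 <7,2,5>
PS:0↔6 J2 <7,2,6>
P:2↔6 J1 <7,3,6>
PS:6↔1 J2 <7,3,7>
C:5↔6 J2 <7,3,8>
3×6 − 2×3 − 1×8 = 4

M = 4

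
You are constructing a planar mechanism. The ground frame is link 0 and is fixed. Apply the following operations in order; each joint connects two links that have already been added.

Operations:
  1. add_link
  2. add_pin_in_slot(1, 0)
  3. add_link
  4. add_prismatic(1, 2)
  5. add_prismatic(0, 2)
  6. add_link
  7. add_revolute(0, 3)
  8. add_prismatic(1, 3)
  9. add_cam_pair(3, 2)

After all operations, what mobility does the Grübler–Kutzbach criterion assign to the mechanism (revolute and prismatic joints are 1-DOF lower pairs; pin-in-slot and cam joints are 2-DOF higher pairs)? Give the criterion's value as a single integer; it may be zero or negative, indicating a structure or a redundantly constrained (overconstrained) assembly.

ground; <1,0,0>
#1 <2,0,0>
PS:1↔0 J2 <2,0,1>
#2 <3,0,1>
P:1↔2 J1 <3,1,1>
P:0↔2 J1 <3,2,1>
#3 <4,2,1>
R:0↔3 J1 <4,3,1>
P:1↔3 J1 <4,4,1>
C:3↔2 J2 <4,4,2>
3×3 − 2×4 − 1×2 = -1

M = -1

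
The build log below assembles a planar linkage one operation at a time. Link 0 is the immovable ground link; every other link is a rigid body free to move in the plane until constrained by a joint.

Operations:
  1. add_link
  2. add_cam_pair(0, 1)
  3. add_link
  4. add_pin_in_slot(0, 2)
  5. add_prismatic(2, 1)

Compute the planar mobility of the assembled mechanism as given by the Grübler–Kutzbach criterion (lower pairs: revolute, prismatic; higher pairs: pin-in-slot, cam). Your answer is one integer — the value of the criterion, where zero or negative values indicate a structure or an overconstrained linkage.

M = 2

ground; <1,0,0>
#1 <2,0,0>
C:0↔1 J2 <2,0,1>
#2 <3,0,1>
PS:0↔2 J2 <3,0,2>
P:2↔1 J1 <3,1,2>
3×2 − 2×1 − 1×2 = 2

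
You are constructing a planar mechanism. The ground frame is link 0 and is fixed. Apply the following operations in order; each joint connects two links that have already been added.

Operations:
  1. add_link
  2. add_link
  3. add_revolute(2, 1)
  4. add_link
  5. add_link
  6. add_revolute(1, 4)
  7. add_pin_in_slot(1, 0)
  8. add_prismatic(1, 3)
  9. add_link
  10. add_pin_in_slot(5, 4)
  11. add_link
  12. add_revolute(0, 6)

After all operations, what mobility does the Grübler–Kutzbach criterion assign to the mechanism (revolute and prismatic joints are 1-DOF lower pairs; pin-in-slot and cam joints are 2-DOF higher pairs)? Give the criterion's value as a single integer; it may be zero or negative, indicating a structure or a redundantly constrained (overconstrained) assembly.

ground; <1,0,0>
#1 <2,0,0>
#2 <3,0,0>
R:2↔1 J1 <3,1,0>
#3 <4,1,0>
#4 <5,1,0>
R:1↔4 J1 <5,2,0>
PS:1↔0 J2 <5,2,1>
P:1↔3 J1 <5,3,1>
#5 <6,3,1>
PS:5↔4 J2 <6,3,2>
#6 <7,3,2>
R:0↔6 J1 <7,4,2>
3×6 − 2×4 − 1×2 = 8

M = 8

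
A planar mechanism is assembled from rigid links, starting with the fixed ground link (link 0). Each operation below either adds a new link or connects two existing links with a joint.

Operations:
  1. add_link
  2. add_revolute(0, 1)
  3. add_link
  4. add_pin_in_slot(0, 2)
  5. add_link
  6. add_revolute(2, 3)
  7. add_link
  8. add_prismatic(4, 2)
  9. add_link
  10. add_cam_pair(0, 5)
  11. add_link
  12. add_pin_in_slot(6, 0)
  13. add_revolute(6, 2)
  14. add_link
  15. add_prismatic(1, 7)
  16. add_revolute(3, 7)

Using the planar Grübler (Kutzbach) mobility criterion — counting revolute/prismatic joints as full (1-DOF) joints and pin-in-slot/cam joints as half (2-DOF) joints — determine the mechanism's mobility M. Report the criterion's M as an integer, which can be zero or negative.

(L,J1,J2)=(1,0,0); link0 fixed
link1: (2,0,0)
R 0-1 [J1]: (2,1,0)
link2: (3,1,0)
PS 0-2 [J2]: (3,1,1)
link3: (4,1,1)
R 2-3 [J1]: (4,2,1)
link4: (5,2,1)
P 4-2 [J1]: (5,3,1)
link5: (6,3,1)
C 0-5 [J2]: (6,3,2)
link6: (7,3,2)
PS 6-0 [J2]: (7,3,3)
R 6-2 [J1]: (7,4,3)
link7: (8,4,3)
P 1-7 [J1]: (8,5,3)
R 3-7 [J1]: (8,6,3)
Grübler: 3·7 − 2·6 − 3 = 6

M = 6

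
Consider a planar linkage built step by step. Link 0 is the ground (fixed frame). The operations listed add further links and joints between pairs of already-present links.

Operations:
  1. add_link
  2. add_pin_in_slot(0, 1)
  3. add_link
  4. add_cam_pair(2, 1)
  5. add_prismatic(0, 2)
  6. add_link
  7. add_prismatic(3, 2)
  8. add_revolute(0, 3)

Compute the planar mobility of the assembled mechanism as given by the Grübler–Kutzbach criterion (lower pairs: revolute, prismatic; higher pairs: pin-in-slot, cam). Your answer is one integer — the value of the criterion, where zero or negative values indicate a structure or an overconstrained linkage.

M = 1

(L,J1,J2)=(1,0,0); link0 fixed
link1: (2,0,0)
PS 0-1 [J2]: (2,0,1)
link2: (3,0,1)
C 2-1 [J2]: (3,0,2)
P 0-2 [J1]: (3,1,2)
link3: (4,1,2)
P 3-2 [J1]: (4,2,2)
R 0-3 [J1]: (4,3,2)
Grübler: 3·3 − 2·3 − 2 = 1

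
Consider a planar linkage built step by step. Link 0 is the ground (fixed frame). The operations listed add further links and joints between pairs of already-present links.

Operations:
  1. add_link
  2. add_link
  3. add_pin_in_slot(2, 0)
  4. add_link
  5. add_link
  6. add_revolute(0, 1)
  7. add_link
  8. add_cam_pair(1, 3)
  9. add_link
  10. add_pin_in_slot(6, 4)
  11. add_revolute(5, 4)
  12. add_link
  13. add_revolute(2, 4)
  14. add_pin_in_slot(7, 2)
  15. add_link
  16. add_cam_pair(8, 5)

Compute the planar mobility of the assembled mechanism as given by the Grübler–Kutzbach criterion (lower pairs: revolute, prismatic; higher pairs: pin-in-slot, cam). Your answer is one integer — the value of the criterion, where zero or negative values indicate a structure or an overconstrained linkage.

link 0 = ground. State L|J1|J2 = 1|0|0
+link1  2|0|0
+link2  3|0|0
PS(2,0) f=2→J2  3|0|1
+link3  4|0|1
+link4  5|0|1
R(0,1) f=1→J1  5|1|1
+link5  6|1|1
C(1,3) f=2→J2  6|1|2
+link6  7|1|2
PS(6,4) f=2→J2  7|1|3
R(5,4) f=1→J1  7|2|3
+link7  8|2|3
R(2,4) f=1→J1  8|3|3
PS(7,2) f=2→J2  8|3|4
+link8  9|3|4
C(8,5) f=2→J2  9|3|5
M = 3(9−1)−2·3−5 = 24−6−5 = 13

M = 13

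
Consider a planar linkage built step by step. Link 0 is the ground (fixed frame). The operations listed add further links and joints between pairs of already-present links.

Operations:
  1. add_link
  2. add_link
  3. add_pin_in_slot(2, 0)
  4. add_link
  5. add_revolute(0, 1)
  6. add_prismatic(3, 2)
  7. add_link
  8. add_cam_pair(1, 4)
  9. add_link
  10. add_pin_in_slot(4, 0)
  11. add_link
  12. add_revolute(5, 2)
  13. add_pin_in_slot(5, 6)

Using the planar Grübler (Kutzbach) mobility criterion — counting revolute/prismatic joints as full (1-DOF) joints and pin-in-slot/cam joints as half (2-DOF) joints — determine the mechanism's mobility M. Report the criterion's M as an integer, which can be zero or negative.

M = 8

link 0 = ground. State L|J1|J2 = 1|0|0
+link1  2|0|0
+link2  3|0|0
PS(2,0) f=2→J2  3|0|1
+link3  4|0|1
R(0,1) f=1→J1  4|1|1
P(3,2) f=1→J1  4|2|1
+link4  5|2|1
C(1,4) f=2→J2  5|2|2
+link5  6|2|2
PS(4,0) f=2→J2  6|2|3
+link6  7|2|3
R(5,2) f=1→J1  7|3|3
PS(5,6) f=2→J2  7|3|4
M = 3(7−1)−2·3−4 = 18−6−4 = 8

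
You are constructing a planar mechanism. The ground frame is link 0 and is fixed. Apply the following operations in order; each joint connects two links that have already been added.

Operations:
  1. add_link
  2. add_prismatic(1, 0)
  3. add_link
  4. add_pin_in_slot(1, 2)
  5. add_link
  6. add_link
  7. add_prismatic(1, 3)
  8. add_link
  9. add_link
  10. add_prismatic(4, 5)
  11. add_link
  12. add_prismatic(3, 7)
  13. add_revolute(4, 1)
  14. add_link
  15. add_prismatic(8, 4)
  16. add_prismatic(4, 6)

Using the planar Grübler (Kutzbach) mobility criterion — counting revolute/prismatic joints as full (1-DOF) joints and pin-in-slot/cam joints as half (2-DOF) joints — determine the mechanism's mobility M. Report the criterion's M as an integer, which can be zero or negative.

M = 9

(L,J1,J2)=(1,0,0); link0 fixed
link1: (2,0,0)
P 1-0 [J1]: (2,1,0)
link2: (3,1,0)
PS 1-2 [J2]: (3,1,1)
link3: (4,1,1)
link4: (5,1,1)
P 1-3 [J1]: (5,2,1)
link5: (6,2,1)
link6: (7,2,1)
P 4-5 [J1]: (7,3,1)
link7: (8,3,1)
P 3-7 [J1]: (8,4,1)
R 4-1 [J1]: (8,5,1)
link8: (9,5,1)
P 8-4 [J1]: (9,6,1)
P 4-6 [J1]: (9,7,1)
Grübler: 3·8 − 2·7 − 1 = 9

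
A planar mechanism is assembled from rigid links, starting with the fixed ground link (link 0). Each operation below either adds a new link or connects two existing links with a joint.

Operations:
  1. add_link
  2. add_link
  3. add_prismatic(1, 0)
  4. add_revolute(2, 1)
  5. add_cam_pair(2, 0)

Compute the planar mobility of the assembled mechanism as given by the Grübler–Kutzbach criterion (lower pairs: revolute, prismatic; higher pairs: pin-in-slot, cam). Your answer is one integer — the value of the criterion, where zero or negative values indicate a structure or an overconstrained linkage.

(L,J1,J2)=(1,0,0); link0 fixed
link1: (2,0,0)
link2: (3,0,0)
P 1-0 [J1]: (3,1,0)
R 2-1 [J1]: (3,2,0)
C 2-0 [J2]: (3,2,1)
Grübler: 3·2 − 2·2 − 1 = 1

M = 1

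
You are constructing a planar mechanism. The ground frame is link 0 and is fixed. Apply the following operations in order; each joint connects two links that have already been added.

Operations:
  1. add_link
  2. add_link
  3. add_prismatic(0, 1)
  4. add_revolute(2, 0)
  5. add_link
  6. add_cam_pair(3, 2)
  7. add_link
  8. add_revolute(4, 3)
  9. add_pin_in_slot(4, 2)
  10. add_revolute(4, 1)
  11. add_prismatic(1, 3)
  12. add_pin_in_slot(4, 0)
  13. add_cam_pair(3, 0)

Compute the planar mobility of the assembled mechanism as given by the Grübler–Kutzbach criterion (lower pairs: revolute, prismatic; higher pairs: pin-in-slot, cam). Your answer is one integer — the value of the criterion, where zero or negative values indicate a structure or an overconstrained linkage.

ground; <1,0,0>
#1 <2,0,0>
#2 <3,0,0>
P:0↔1 J1 <3,1,0>
R:2↔0 J1 <3,2,0>
#3 <4,2,0>
C:3↔2 J2 <4,2,1>
#4 <5,2,1>
R:4↔3 J1 <5,3,1>
PS:4↔2 J2 <5,3,2>
R:4↔1 J1 <5,4,2>
P:1↔3 J1 <5,5,2>
PS:4↔0 J2 <5,5,3>
C:3↔0 J2 <5,5,4>
3×4 − 2×5 − 1×4 = -2

M = -2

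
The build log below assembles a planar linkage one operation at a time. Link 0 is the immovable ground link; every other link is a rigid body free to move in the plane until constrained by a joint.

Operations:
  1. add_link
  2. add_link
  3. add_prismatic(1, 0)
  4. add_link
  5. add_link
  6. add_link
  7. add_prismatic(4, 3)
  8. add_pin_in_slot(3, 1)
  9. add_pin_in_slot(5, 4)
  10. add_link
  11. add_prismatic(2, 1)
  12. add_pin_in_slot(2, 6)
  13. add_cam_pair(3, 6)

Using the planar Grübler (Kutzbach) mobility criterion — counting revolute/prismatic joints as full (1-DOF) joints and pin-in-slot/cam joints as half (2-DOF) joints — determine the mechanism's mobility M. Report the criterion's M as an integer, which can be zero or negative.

[1;0;0] (link 0 is ground)
L+ [2;0;0]
L+ [3;0;0]
P(1,0)∈J1 [3;1;0]
L+ [4;1;0]
L+ [5;1;0]
L+ [6;1;0]
P(4,3)∈J1 [6;2;0]
PS(3,1)∈J2 [6;2;1]
PS(5,4)∈J2 [6;2;2]
L+ [7;2;2]
P(2,1)∈J1 [7;3;2]
PS(2,6)∈J2 [7;3;3]
C(3,6)∈J2 [7;3;4]
mobility = 18 − 6 − 4 = 8

M = 8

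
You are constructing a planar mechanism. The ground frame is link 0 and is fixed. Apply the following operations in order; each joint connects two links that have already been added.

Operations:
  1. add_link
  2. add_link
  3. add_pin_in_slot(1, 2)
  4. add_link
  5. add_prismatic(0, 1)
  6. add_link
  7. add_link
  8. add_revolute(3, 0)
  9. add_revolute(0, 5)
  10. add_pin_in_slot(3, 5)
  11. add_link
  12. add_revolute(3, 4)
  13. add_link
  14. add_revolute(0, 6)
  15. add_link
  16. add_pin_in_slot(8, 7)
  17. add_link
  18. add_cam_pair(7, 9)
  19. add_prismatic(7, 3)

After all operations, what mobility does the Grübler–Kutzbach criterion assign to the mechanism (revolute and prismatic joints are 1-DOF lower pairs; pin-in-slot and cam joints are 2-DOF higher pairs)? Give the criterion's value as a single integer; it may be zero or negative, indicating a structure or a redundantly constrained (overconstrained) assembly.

M = 11

(L,J1,J2)=(1,0,0); link0 fixed
link1: (2,0,0)
link2: (3,0,0)
PS 1-2 [J2]: (3,0,1)
link3: (4,0,1)
P 0-1 [J1]: (4,1,1)
link4: (5,1,1)
link5: (6,1,1)
R 3-0 [J1]: (6,2,1)
R 0-5 [J1]: (6,3,1)
PS 3-5 [J2]: (6,3,2)
link6: (7,3,2)
R 3-4 [J1]: (7,4,2)
link7: (8,4,2)
R 0-6 [J1]: (8,5,2)
link8: (9,5,2)
PS 8-7 [J2]: (9,5,3)
link9: (10,5,3)
C 7-9 [J2]: (10,5,4)
P 7-3 [J1]: (10,6,4)
Grübler: 3·9 − 2·6 − 4 = 11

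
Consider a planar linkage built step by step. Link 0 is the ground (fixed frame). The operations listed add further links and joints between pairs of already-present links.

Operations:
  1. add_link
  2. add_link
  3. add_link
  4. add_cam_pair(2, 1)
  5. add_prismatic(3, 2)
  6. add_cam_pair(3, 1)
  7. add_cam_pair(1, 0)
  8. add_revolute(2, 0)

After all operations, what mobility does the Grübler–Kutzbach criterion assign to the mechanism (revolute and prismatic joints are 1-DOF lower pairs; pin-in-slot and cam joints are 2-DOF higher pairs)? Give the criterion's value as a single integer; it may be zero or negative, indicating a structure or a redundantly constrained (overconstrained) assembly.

M = 2

(L,J1,J2)=(1,0,0); link0 fixed
link1: (2,0,0)
link2: (3,0,0)
link3: (4,0,0)
C 2-1 [J2]: (4,0,1)
P 3-2 [J1]: (4,1,1)
C 3-1 [J2]: (4,1,2)
C 1-0 [J2]: (4,1,3)
R 2-0 [J1]: (4,2,3)
Grübler: 3·3 − 2·2 − 3 = 2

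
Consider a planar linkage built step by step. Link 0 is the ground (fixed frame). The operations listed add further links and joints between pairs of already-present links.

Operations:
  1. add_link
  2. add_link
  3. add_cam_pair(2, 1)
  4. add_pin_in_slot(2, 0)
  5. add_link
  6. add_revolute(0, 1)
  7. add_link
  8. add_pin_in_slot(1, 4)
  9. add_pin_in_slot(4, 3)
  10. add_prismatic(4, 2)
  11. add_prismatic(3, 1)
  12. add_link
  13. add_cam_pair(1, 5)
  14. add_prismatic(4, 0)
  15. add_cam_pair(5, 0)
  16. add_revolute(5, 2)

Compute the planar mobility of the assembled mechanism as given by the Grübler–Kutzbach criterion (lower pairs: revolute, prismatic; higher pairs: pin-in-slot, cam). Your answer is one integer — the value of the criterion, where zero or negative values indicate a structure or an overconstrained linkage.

[1;0;0] (link 0 is ground)
L+ [2;0;0]
L+ [3;0;0]
C(2,1)∈J2 [3;0;1]
PS(2,0)∈J2 [3;0;2]
L+ [4;0;2]
R(0,1)∈J1 [4;1;2]
L+ [5;1;2]
PS(1,4)∈J2 [5;1;3]
PS(4,3)∈J2 [5;1;4]
P(4,2)∈J1 [5;2;4]
P(3,1)∈J1 [5;3;4]
L+ [6;3;4]
C(1,5)∈J2 [6;3;5]
P(4,0)∈J1 [6;4;5]
C(5,0)∈J2 [6;4;6]
R(5,2)∈J1 [6;5;6]
mobility = 15 − 10 − 6 = -1

M = -1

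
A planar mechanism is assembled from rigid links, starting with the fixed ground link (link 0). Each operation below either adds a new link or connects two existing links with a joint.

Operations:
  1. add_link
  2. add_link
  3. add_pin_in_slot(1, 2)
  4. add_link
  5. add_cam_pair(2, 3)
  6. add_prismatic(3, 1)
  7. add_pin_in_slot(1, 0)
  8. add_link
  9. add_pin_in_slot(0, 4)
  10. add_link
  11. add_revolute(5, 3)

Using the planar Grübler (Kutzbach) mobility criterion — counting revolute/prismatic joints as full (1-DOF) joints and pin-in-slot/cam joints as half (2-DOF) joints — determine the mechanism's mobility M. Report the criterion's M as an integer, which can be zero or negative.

ground; <1,0,0>
#1 <2,0,0>
#2 <3,0,0>
PS:1↔2 J2 <3,0,1>
#3 <4,0,1>
C:2↔3 J2 <4,0,2>
P:3↔1 J1 <4,1,2>
PS:1↔0 J2 <4,1,3>
#4 <5,1,3>
PS:0↔4 J2 <5,1,4>
#5 <6,1,4>
R:5↔3 J1 <6,2,4>
3×5 − 2×2 − 1×4 = 7

M = 7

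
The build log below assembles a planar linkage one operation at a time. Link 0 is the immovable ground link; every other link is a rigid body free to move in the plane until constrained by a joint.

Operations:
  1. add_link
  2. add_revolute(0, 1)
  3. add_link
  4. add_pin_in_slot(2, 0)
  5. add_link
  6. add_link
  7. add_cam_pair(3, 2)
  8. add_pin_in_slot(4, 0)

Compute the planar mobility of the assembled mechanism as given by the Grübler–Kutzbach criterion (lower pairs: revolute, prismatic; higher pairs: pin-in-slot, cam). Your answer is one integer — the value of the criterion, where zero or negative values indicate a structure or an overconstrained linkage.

M = 7

[1;0;0] (link 0 is ground)
L+ [2;0;0]
R(0,1)∈J1 [2;1;0]
L+ [3;1;0]
PS(2,0)∈J2 [3;1;1]
L+ [4;1;1]
L+ [5;1;1]
C(3,2)∈J2 [5;1;2]
PS(4,0)∈J2 [5;1;3]
mobility = 12 − 2 − 3 = 7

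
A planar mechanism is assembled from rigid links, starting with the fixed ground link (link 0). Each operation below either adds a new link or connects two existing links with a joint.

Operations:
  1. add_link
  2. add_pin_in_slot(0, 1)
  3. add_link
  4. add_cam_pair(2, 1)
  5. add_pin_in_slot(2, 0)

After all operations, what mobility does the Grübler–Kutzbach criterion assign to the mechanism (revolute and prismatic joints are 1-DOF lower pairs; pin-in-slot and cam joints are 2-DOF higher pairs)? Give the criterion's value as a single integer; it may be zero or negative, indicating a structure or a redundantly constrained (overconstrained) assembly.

link 0 = ground. State L|J1|J2 = 1|0|0
+link1  2|0|0
PS(0,1) f=2→J2  2|0|1
+link2  3|0|1
C(2,1) f=2→J2  3|0|2
PS(2,0) f=2→J2  3|0|3
M = 3(3−1)−2·0−3 = 6−0−3 = 3

M = 3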